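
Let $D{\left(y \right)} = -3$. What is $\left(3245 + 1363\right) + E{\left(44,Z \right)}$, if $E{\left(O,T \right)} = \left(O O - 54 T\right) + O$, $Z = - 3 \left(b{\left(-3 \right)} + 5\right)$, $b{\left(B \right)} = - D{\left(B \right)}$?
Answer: $7884$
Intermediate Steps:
$b{\left(B \right)} = 3$ ($b{\left(B \right)} = \left(-1\right) \left(-3\right) = 3$)
$Z = -24$ ($Z = - 3 \left(3 + 5\right) = \left(-3\right) 8 = -24$)
$E{\left(O,T \right)} = O + O^{2} - 54 T$ ($E{\left(O,T \right)} = \left(O^{2} - 54 T\right) + O = O + O^{2} - 54 T$)
$\left(3245 + 1363\right) + E{\left(44,Z \right)} = \left(3245 + 1363\right) + \left(44 + 44^{2} - -1296\right) = 4608 + \left(44 + 1936 + 1296\right) = 4608 + 3276 = 7884$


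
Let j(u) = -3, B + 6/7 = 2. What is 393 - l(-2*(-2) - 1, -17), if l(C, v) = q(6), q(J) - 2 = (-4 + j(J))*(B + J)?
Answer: 441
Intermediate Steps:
B = 8/7 (B = -6/7 + 2 = 8/7 ≈ 1.1429)
q(J) = -6 - 7*J (q(J) = 2 + (-4 - 3)*(8/7 + J) = 2 - 7*(8/7 + J) = 2 + (-8 - 7*J) = -6 - 7*J)
l(C, v) = -48 (l(C, v) = -6 - 7*6 = -6 - 42 = -48)
393 - l(-2*(-2) - 1, -17) = 393 - 1*(-48) = 393 + 48 = 441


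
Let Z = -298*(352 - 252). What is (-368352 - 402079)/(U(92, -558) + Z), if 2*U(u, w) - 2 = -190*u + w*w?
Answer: -770431/117143 ≈ -6.5768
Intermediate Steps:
Z = -29800 (Z = -298*100 = -29800)
U(u, w) = 1 + w**2/2 - 95*u (U(u, w) = 1 + (-190*u + w*w)/2 = 1 + (-190*u + w**2)/2 = 1 + (w**2 - 190*u)/2 = 1 + (w**2/2 - 95*u) = 1 + w**2/2 - 95*u)
(-368352 - 402079)/(U(92, -558) + Z) = (-368352 - 402079)/((1 + (1/2)*(-558)**2 - 95*92) - 29800) = -770431/((1 + (1/2)*311364 - 8740) - 29800) = -770431/((1 + 155682 - 8740) - 29800) = -770431/(146943 - 29800) = -770431/117143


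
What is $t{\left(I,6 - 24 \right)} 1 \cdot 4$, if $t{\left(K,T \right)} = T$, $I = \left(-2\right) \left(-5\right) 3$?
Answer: $-72$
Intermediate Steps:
$I = 30$ ($I = 10 \cdot 3 = 30$)
$t{\left(I,6 - 24 \right)} 1 \cdot 4 = \left(6 - 24\right) 1 \cdot 4 = \left(-18\right) 1 \cdot 4 = \left(-18\right) 4 = -72$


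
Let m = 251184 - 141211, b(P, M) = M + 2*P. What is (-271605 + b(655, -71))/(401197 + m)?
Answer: -45061/85195 ≈ -0.52892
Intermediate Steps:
m = 109973
(-271605 + b(655, -71))/(401197 + m) = (-271605 + (-71 + 2*655))/(401197 + 109973) = (-271605 + (-71 + 1310))/511170 = (-271605 + 1239)*(1/511170) = -270366*1/511170 = -45061/85195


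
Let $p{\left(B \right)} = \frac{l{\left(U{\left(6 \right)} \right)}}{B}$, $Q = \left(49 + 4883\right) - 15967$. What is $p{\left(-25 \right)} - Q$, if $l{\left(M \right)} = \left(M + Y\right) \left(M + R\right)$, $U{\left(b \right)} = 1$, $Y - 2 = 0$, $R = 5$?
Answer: $\frac{275857}{25} \approx 11034.0$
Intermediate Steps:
$Y = 2$ ($Y = 2 + 0 = 2$)
$Q = -11035$ ($Q = 4932 - 15967 = -11035$)
$l{\left(M \right)} = \left(2 + M\right) \left(5 + M\right)$ ($l{\left(M \right)} = \left(M + 2\right) \left(M + 5\right) = \left(2 + M\right) \left(5 + M\right)$)
$p{\left(B \right)} = \frac{18}{B}$ ($p{\left(B \right)} = \frac{10 + 1^{2} + 7 \cdot 1}{B} = \frac{10 + 1 + 7}{B} = \frac{18}{B}$)
$p{\left(-25 \right)} - Q = \frac{18}{-25} - -11035 = 18 \left(- \frac{1}{25}\right) + 11035 = - \frac{18}{25} + 11035 = \frac{275857}{25}$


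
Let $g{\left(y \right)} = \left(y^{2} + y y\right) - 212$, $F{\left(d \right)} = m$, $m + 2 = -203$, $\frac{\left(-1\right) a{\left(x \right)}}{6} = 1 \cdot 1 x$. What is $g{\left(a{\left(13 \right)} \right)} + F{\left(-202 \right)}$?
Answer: $11751$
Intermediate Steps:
$a{\left(x \right)} = - 6 x$ ($a{\left(x \right)} = - 6 \cdot 1 \cdot 1 x = - 6 \cdot 1 x = - 6 x$)
$m = -205$ ($m = -2 - 203 = -205$)
$F{\left(d \right)} = -205$
$g{\left(y \right)} = -212 + 2 y^{2}$ ($g{\left(y \right)} = \left(y^{2} + y^{2}\right) - 212 = 2 y^{2} - 212 = -212 + 2 y^{2}$)
$g{\left(a{\left(13 \right)} \right)} + F{\left(-202 \right)} = \left(-212 + 2 \left(\left(-6\right) 13\right)^{2}\right) - 205 = \left(-212 + 2 \left(-78\right)^{2}\right) - 205 = \left(-212 + 2 \cdot 6084\right) - 205 = \left(-212 + 12168\right) - 205 = 11956 - 205 = 11751$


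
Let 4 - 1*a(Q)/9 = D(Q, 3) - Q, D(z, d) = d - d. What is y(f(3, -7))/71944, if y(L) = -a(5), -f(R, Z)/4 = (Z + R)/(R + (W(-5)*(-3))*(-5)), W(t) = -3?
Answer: -81/71944 ≈ -0.0011259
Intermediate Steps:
D(z, d) = 0
a(Q) = 36 + 9*Q (a(Q) = 36 - 9*(0 - Q) = 36 - (-9)*Q = 36 + 9*Q)
f(R, Z) = -4*(R + Z)/(-45 + R) (f(R, Z) = -4*(Z + R)/(R - 3*(-3)*(-5)) = -4*(R + Z)/(R + 9*(-5)) = -4*(R + Z)/(R - 45) = -4*(R + Z)/(-45 + R))
y(L) = -81 (y(L) = -(36 + 9*5) = -(36 + 45) = -1*81 = -81)
y(f(3, -7))/71944 = -81/71944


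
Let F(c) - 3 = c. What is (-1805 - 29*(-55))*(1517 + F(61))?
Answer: -332010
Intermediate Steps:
F(c) = 3 + c
(-1805 - 29*(-55))*(1517 + F(61)) = (-1805 - 29*(-55))*(1517 + (3 + 61)) = (-1805 + 1595)*(1517 + 64) = -210*1581 = -332010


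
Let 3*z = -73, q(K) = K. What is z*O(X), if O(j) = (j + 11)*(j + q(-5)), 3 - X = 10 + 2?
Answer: 2044/3 ≈ 681.33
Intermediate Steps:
X = -9 (X = 3 - (10 + 2) = 3 - 1*12 = 3 - 12 = -9)
z = -73/3 (z = (⅓)*(-73) = -73/3 ≈ -24.333)
O(j) = (-5 + j)*(11 + j) (O(j) = (j + 11)*(j - 5) = (11 + j)*(-5 + j) = (-5 + j)*(11 + j))
z*O(X) = -73*(-55 + (-9)² + 6*(-9))/3 = -73*(-55 + 81 - 54)/3 = -73/3*(-28) = 2044/3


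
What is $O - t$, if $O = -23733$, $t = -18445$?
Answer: $-5288$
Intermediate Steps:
$O - t = -23733 - -18445 = -23733 + 18445 = -5288$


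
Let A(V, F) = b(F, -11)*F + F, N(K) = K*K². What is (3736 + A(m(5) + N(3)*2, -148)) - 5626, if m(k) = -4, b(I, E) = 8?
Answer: -3222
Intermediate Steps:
N(K) = K³
A(V, F) = 9*F (A(V, F) = 8*F + F = 9*F)
(3736 + A(m(5) + N(3)*2, -148)) - 5626 = (3736 + 9*(-148)) - 5626 = (3736 - 1332) - 5626 = 2404 - 5626 = -3222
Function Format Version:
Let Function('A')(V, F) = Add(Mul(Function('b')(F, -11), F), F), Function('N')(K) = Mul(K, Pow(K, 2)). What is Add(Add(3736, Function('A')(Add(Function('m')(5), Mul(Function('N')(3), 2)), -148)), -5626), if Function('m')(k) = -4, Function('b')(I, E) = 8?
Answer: -3222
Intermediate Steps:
Function('N')(K) = Pow(K, 3)
Function('A')(V, F) = Mul(9, F) (Function('A')(V, F) = Add(Mul(8, F), F) = Mul(9, F))
Add(Add(3736, Function('A')(Add(Function('m')(5), Mul(Function('N')(3), 2)), -148)), -5626) = Add(Add(3736, Mul(9, -148)), -5626) = Add(Add(3736, -1332), -5626) = Add(2404, -5626) = -3222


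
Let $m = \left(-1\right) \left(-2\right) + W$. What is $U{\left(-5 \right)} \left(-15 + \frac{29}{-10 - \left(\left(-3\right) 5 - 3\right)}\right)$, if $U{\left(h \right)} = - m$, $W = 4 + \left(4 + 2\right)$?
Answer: $\frac{273}{2} \approx 136.5$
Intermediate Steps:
$W = 10$ ($W = 4 + 6 = 10$)
$m = 12$ ($m = \left(-1\right) \left(-2\right) + 10 = 2 + 10 = 12$)
$U{\left(h \right)} = -12$ ($U{\left(h \right)} = \left(-1\right) 12 = -12$)
$U{\left(-5 \right)} \left(-15 + \frac{29}{-10 - \left(\left(-3\right) 5 - 3\right)}\right) = - 12 \left(-15 + \frac{29}{-10 - \left(\left(-3\right) 5 - 3\right)}\right) = - 12 \left(-15 + \frac{29}{-10 - \left(-15 - 3\right)}\right) = - 12 \left(-15 + \frac{29}{-10 - -18}\right) = - 12 \left(-15 + \frac{29}{-10 + 18}\right) = - 12 \left(-15 + \frac{29}{8}\right) = \left(-12\right) \left(- \frac{91}{8}\right) = \frac{273}{2}$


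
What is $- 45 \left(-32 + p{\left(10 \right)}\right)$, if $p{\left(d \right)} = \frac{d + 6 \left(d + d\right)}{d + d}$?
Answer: $\frac{2295}{2} \approx 1147.5$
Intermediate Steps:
$p{\left(d \right)} = \frac{13}{2}$ ($p{\left(d \right)} = \frac{d + 6 \cdot 2 d}{2 d} = \left(d + 12 d\right) \frac{1}{2 d} = 13 d \frac{1}{2 d} = \frac{13}{2}$)
$- 45 \left(-32 + p{\left(10 \right)}\right) = - 45 \left(-32 + \frac{13}{2}\right) = \left(-45\right) \left(- \frac{51}{2}\right) = \frac{2295}{2}$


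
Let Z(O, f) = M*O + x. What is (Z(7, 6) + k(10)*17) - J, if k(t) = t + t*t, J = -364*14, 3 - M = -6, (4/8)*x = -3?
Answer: 7023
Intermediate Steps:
x = -6 (x = 2*(-3) = -6)
M = 9 (M = 3 - 1*(-6) = 3 + 6 = 9)
Z(O, f) = -6 + 9*O (Z(O, f) = 9*O - 6 = -6 + 9*O)
J = -5096
k(t) = t + t²
(Z(7, 6) + k(10)*17) - J = ((-6 + 9*7) + (10*(1 + 10))*17) - 1*(-5096) = ((-6 + 63) + (10*11)*17) + 5096 = (57 + 110*17) + 5096 = (57 + 1870) + 5096 = 1927 + 5096 = 7023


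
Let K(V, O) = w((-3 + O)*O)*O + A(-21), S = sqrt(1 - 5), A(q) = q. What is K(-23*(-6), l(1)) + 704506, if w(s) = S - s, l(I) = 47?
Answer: 607289 + 94*I ≈ 6.0729e+5 + 94.0*I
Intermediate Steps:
S = 2*I (S = sqrt(-4) = 2*I ≈ 2.0*I)
w(s) = -s + 2*I (w(s) = 2*I - s = -s + 2*I)
K(V, O) = -21 + O*(2*I - O*(-3 + O)) (K(V, O) = (-(-3 + O)*O + 2*I)*O - 21 = (-O*(-3 + O) + 2*I)*O - 21 = (2*I - O*(-3 + O))*O - 21 = O*(2*I - O*(-3 + O)) - 21 = -21 + O*(2*I - O*(-3 + O)))
K(-23*(-6), l(1)) + 704506 = (-21 - 1*47*(-2*I + 47*(-3 + 47))) + 704506 = (-21 - 1*47*(-2*I + 47*44)) + 704506 = (-21 - 1*47*(-2*I + 2068)) + 704506 = (-21 - 1*47*(2068 - 2*I)) + 704506 = (-21 + (-97196 + 94*I)) + 704506 = (-97217 + 94*I) + 704506 = 607289 + 94*I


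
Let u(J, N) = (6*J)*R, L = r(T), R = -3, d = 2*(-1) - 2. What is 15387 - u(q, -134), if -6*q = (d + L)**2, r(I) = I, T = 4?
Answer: 15387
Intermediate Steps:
d = -4 (d = -2 - 2 = -4)
L = 4
q = 0 (q = -(-4 + 4)**2/6 = -1/6*0**2 = -1/6*0 = 0)
u(J, N) = -18*J (u(J, N) = (6*J)*(-3) = -18*J)
15387 - u(q, -134) = 15387 - (-18)*0 = 15387 - 1*0 = 15387 + 0 = 15387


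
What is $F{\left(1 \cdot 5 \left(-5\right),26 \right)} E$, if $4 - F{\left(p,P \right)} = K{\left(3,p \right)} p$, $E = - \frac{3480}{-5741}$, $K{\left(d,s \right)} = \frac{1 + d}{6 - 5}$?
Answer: $\frac{361920}{5741} \approx 63.041$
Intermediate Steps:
$K{\left(d,s \right)} = 1 + d$ ($K{\left(d,s \right)} = \frac{1 + d}{1} = \left(1 + d\right) 1 = 1 + d$)
$E = \frac{3480}{5741}$ ($E = \left(-3480\right) \left(- \frac{1}{5741}\right) = \frac{3480}{5741} \approx 0.60617$)
$F{\left(p,P \right)} = 4 - 4 p$ ($F{\left(p,P \right)} = 4 - \left(1 + 3\right) p = 4 - 4 p$)
$F{\left(1 \cdot 5 \left(-5\right),26 \right)} E = \left(4 - 4 \cdot 1 \cdot 5 \left(-5\right)\right) \frac{3480}{5741} = \left(4 - 4 \cdot 5 \left(-5\right)\right) \frac{3480}{5741} = \left(4 - -100\right) \frac{3480}{5741} = \left(4 + 100\right) \frac{3480}{5741} = 104 \cdot \frac{3480}{5741} = \frac{361920}{5741}$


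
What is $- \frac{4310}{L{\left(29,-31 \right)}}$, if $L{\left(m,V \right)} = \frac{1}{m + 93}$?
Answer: $-525820$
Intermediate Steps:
$L{\left(m,V \right)} = \frac{1}{93 + m}$
$- \frac{4310}{L{\left(29,-31 \right)}} = - \frac{4310}{\frac{1}{93 + 29}} = - \frac{4310}{\frac{1}{122}} = - 4310 \frac{1}{\frac{1}{122}} = \left(-4310\right) 122 = -525820$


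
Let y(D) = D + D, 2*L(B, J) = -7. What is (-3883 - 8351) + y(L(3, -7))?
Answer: -12241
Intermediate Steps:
L(B, J) = -7/2 (L(B, J) = (½)*(-7) = -7/2)
y(D) = 2*D
(-3883 - 8351) + y(L(3, -7)) = (-3883 - 8351) + 2*(-7/2) = -12234 - 7 = -12241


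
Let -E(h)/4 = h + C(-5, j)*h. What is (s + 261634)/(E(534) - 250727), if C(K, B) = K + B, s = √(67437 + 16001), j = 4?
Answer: -261634/250727 - √83438/250727 ≈ -1.0447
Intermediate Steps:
s = √83438 ≈ 288.86
C(K, B) = B + K
E(h) = 0 (E(h) = -4*(h + (4 - 5)*h) = -4*(h - h) = -4*0 = 0)
(s + 261634)/(E(534) - 250727) = (√83438 + 261634)/(0 - 250727) = (261634 + √83438)/(-250727) = (261634 + √83438)*(-1/250727) = -261634/250727 - √83438/250727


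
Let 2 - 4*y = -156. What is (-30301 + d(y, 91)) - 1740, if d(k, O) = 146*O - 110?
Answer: -18865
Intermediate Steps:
y = 79/2 (y = 1/2 - 1/4*(-156) = 1/2 + 39 = 79/2 ≈ 39.500)
d(k, O) = -110 + 146*O
(-30301 + d(y, 91)) - 1740 = (-30301 + (-110 + 146*91)) - 1740 = (-30301 + (-110 + 13286)) - 1740 = (-30301 + 13176) - 1740 = -17125 - 1740 = -18865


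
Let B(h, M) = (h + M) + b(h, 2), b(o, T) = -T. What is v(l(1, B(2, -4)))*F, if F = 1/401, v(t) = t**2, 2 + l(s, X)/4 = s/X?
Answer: 81/401 ≈ 0.20199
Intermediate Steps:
B(h, M) = -2 + M + h (B(h, M) = (h + M) - 1*2 = (M + h) - 2 = -2 + M + h)
l(s, X) = -8 + 4*s/X (l(s, X) = -8 + 4*(s/X) = -8 + 4*s/X)
F = 1/401 ≈ 0.0024938
v(l(1, B(2, -4)))*F = (-8 + 4*1/(-2 - 4 + 2))**2*(1/401) = (-8 + 4*1/(-4))**2*(1/401) = (-8 + 4*1*(-1/4))**2*(1/401) = (-8 - 1)**2*(1/401) = (-9)**2*(1/401) = 81*(1/401) = 81/401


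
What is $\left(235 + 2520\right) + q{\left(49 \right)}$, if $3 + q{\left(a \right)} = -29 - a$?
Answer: $2674$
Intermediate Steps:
$q{\left(a \right)} = -32 - a$ ($q{\left(a \right)} = -3 - \left(29 + a\right) = -32 - a$)
$\left(235 + 2520\right) + q{\left(49 \right)} = \left(235 + 2520\right) - 81 = 2755 - 81 = 2674$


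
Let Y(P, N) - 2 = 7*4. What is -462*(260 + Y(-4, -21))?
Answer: -133980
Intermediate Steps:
Y(P, N) = 30 (Y(P, N) = 2 + 7*4 = 2 + 28 = 30)
-462*(260 + Y(-4, -21)) = -462*(260 + 30) = -462*290 = -133980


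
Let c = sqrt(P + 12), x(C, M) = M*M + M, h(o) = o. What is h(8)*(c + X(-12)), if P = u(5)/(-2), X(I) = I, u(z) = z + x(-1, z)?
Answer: -96 + 4*I*sqrt(22) ≈ -96.0 + 18.762*I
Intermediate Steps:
x(C, M) = M + M**2 (x(C, M) = M**2 + M = M + M**2)
u(z) = z + z*(1 + z)
P = -35/2 (P = (5*(2 + 5))/(-2) = (5*7)*(-1/2) = 35*(-1/2) = -35/2 ≈ -17.500)
c = I*sqrt(22)/2 (c = sqrt(-35/2 + 12) = sqrt(-11/2) = I*sqrt(22)/2 ≈ 2.3452*I)
h(8)*(c + X(-12)) = 8*(I*sqrt(22)/2 - 12) = 8*(-12 + I*sqrt(22)/2) = -96 + 4*I*sqrt(22)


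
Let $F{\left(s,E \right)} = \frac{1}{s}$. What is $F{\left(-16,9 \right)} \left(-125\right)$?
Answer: $\frac{125}{16} \approx 7.8125$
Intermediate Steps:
$F{\left(-16,9 \right)} \left(-125\right) = \frac{1}{-16} \left(-125\right) = \left(- \frac{1}{16}\right) \left(-125\right) = \frac{125}{16}$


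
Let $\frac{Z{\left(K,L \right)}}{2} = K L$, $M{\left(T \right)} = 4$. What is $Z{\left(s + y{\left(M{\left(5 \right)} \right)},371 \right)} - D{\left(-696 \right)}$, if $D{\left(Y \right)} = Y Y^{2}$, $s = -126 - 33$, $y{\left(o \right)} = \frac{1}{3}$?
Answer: $\frac{1011107416}{3} \approx 3.3704 \cdot 10^{8}$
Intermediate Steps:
$y{\left(o \right)} = \frac{1}{3}$
$s = -159$
$D{\left(Y \right)} = Y^{3}$
$Z{\left(K,L \right)} = 2 K L$
$Z{\left(s + y{\left(M{\left(5 \right)} \right)},371 \right)} - D{\left(-696 \right)} = 2 \left(-159 + \frac{1}{3}\right) 371 - \left(-696\right)^{3} = 2 \left(- \frac{476}{3}\right) 371 - -337153536 = - \frac{353192}{3} + 337153536 = \frac{1011107416}{3}$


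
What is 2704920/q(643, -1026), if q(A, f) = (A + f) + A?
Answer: 135246/13 ≈ 10404.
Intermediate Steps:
q(A, f) = f + 2*A
2704920/q(643, -1026) = 2704920/(-1026 + 2*643) = 2704920/(-1026 + 1286) = 2704920/260 = 2704920*(1/260) = 135246/13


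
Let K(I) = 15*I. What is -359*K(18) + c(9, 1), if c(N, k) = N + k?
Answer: -96920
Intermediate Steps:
-359*K(18) + c(9, 1) = -5385*18 + (9 + 1) = -359*270 + 10 = -96930 + 10 = -96920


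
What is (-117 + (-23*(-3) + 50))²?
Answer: 4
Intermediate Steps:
(-117 + (-23*(-3) + 50))² = (-117 + (69 + 50))² = (-117 + 119)² = 2² = 4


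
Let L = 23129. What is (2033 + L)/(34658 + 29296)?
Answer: 12581/31977 ≈ 0.39344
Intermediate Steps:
(2033 + L)/(34658 + 29296) = (2033 + 23129)/(34658 + 29296) = 25162/63954 = 25162*(1/63954) = 12581/31977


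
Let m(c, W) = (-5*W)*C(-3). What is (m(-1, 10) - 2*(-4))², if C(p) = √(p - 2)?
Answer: -12436 - 800*I*√5 ≈ -12436.0 - 1788.9*I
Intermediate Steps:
C(p) = √(-2 + p)
m(c, W) = -5*I*W*√5 (m(c, W) = (-5*W)*√(-2 - 3) = (-5*W)*√(-5) = (-5*W)*(I*√5) = -5*I*W*√5)
(m(-1, 10) - 2*(-4))² = (-5*I*10*√5 - 2*(-4))² = (-50*I*√5 + 8)² = (8 - 50*I*√5)²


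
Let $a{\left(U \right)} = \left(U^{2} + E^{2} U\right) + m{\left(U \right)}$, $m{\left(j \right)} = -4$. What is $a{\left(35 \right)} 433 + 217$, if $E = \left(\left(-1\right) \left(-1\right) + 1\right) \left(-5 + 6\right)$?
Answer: $589530$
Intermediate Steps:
$E = 2$ ($E = \left(1 + 1\right) 1 = 2 \cdot 1 = 2$)
$a{\left(U \right)} = -4 + U^{2} + 4 U$ ($a{\left(U \right)} = \left(U^{2} + 2^{2} U\right) - 4 = \left(U^{2} + 4 U\right) - 4 = -4 + U^{2} + 4 U$)
$a{\left(35 \right)} 433 + 217 = \left(-4 + 35^{2} + 4 \cdot 35\right) 433 + 217 = \left(-4 + 1225 + 140\right) 433 + 217 = 1361 \cdot 433 + 217 = 589313 + 217 = 589530$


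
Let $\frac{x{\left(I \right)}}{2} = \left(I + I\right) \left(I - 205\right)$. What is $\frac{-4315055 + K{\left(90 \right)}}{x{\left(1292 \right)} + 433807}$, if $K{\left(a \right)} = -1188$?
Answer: $- \frac{4316243}{6051423} \approx -0.71326$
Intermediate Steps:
$x{\left(I \right)} = 4 I \left(-205 + I\right)$ ($x{\left(I \right)} = 2 \left(I + I\right) \left(I - 205\right) = 2 \cdot 2 I \left(I - 205\right) = 2 \cdot 2 I \left(-205 + I\right) = 4 I \left(-205 + I\right)$)
$\frac{-4315055 + K{\left(90 \right)}}{x{\left(1292 \right)} + 433807} = \frac{-4315055 - 1188}{4 \cdot 1292 \left(-205 + 1292\right) + 433807} = - \frac{4316243}{4 \cdot 1292 \cdot 1087 + 433807} = - \frac{4316243}{5617616 + 433807} = - \frac{4316243}{6051423}$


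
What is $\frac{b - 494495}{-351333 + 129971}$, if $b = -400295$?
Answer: $\frac{447395}{110681} \approx 4.0422$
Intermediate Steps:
$\frac{b - 494495}{-351333 + 129971} = \frac{-400295 - 494495}{-351333 + 129971} = - \frac{894790}{-221362} = \left(-894790\right) \left(- \frac{1}{221362}\right) = \frac{447395}{110681}$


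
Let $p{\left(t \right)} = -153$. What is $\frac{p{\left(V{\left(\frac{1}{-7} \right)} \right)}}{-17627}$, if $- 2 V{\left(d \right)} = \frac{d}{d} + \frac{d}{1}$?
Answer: $\frac{153}{17627} \approx 0.0086799$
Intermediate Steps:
$V{\left(d \right)} = - \frac{1}{2} - \frac{d}{2}$ ($V{\left(d \right)} = - \frac{\frac{d}{d} + \frac{d}{1}}{2} = - \frac{1 + d 1}{2} = - \frac{1 + d}{2} = - \frac{1}{2} - \frac{d}{2}$)
$\frac{p{\left(V{\left(\frac{1}{-7} \right)} \right)}}{-17627} = - \frac{153}{-17627} = \left(-153\right) \left(- \frac{1}{17627}\right) = \frac{153}{17627}$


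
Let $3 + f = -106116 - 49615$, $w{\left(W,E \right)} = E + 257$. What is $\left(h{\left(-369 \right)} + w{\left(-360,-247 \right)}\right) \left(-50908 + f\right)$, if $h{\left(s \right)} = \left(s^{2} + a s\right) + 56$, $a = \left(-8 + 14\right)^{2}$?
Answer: $-25405187406$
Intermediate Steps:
$a = 36$ ($a = 6^{2} = 36$)
$w{\left(W,E \right)} = 257 + E$
$h{\left(s \right)} = 56 + s^{2} + 36 s$ ($h{\left(s \right)} = \left(s^{2} + 36 s\right) + 56 = 56 + s^{2} + 36 s$)
$f = -155734$ ($f = -3 - 155731 = -155734$)
$\left(h{\left(-369 \right)} + w{\left(-360,-247 \right)}\right) \left(-50908 + f\right) = \left(\left(56 + \left(-369\right)^{2} + 36 \left(-369\right)\right) + \left(257 - 247\right)\right) \left(-50908 - 155734\right) = \left(\left(56 + 136161 - 13284\right) + 10\right) \left(-206642\right) = \left(122933 + 10\right) \left(-206642\right) = 122943 \left(-206642\right) = -25405187406$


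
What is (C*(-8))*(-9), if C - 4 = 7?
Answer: 792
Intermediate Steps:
C = 11 (C = 4 + 7 = 11)
(C*(-8))*(-9) = (11*(-8))*(-9) = -88*(-9) = 792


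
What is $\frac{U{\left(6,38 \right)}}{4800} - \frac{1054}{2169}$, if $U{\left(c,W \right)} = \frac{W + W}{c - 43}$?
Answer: $- \frac{15612937}{32101200} \approx -0.48637$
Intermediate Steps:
$U{\left(c,W \right)} = \frac{2 W}{-43 + c}$
$\frac{U{\left(6,38 \right)}}{4800} - \frac{1054}{2169} = \frac{2 \cdot 38 \frac{1}{-43 + 6}}{4800} - \frac{1054}{2169} = 2 \cdot 38 \frac{1}{-37} \cdot \frac{1}{4800} - \frac{1054}{2169} = 2 \cdot 38 \left(- \frac{1}{37}\right) \frac{1}{4800} - \frac{1054}{2169} = \left(- \frac{76}{37}\right) \frac{1}{4800} - \frac{1054}{2169} = - \frac{19}{44400} - \frac{1054}{2169} = - \frac{15612937}{32101200}$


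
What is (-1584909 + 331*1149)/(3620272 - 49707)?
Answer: -240918/714113 ≈ -0.33737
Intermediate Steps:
(-1584909 + 331*1149)/(3620272 - 49707) = (-1584909 + 380319)/3570565 = -1204590*1/3570565 = -240918/714113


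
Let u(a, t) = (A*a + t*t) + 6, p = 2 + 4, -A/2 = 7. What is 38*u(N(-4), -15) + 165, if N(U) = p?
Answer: 5751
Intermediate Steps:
A = -14 (A = -2*7 = -14)
p = 6
N(U) = 6
u(a, t) = 6 + t² - 14*a (u(a, t) = (-14*a + t*t) + 6 = (-14*a + t²) + 6 = (t² - 14*a) + 6 = 6 + t² - 14*a)
38*u(N(-4), -15) + 165 = 38*(6 + (-15)² - 14*6) + 165 = 38*(6 + 225 - 84) + 165 = 38*147 + 165 = 5586 + 165 = 5751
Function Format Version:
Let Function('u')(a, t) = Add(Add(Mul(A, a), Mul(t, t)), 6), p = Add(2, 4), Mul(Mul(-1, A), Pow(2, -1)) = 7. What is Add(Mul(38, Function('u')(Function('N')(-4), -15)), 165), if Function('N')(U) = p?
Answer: 5751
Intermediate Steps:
A = -14 (A = Mul(-2, 7) = -14)
p = 6
Function('N')(U) = 6
Function('u')(a, t) = Add(6, Pow(t, 2), Mul(-14, a)) (Function('u')(a, t) = Add(Add(Mul(-14, a), Mul(t, t)), 6) = Add(Add(Mul(-14, a), Pow(t, 2)), 6) = Add(Add(Pow(t, 2), Mul(-14, a)), 6) = Add(6, Pow(t, 2), Mul(-14, a)))
Add(Mul(38, Function('u')(Function('N')(-4), -15)), 165) = Add(Mul(38, Add(6, Pow(-15, 2), Mul(-14, 6))), 165) = Add(Mul(38, Add(6, 225, -84)), 165) = Add(Mul(38, 147), 165) = Add(5586, 165) = 5751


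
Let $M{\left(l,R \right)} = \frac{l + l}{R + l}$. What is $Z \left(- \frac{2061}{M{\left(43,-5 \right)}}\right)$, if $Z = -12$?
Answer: $\frac{469908}{43} \approx 10928.0$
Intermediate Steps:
$M{\left(l,R \right)} = \frac{2 l}{R + l}$
$Z \left(- \frac{2061}{M{\left(43,-5 \right)}}\right) = - 12 \left(- \frac{2061}{2 \cdot 43 \frac{1}{-5 + 43}}\right) = - 12 \left(- \frac{2061}{2 \cdot 43 \cdot \frac{1}{38}}\right) = - 12 \left(- \frac{2061}{\frac{43}{19}}\right) = - 12 \left(\left(-2061\right) \frac{19}{43}\right) = \left(-12\right) \left(- \frac{39159}{43}\right) = \frac{469908}{43}$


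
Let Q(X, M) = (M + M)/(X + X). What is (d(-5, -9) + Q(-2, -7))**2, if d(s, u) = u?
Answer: 121/4 ≈ 30.250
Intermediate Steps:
Q(X, M) = M/X (Q(X, M) = (2*M)/((2*X)) = (2*M)*(1/(2*X)) = M/X)
(d(-5, -9) + Q(-2, -7))**2 = (-9 - 7/(-2))**2 = (-9 - 7*(-1/2))**2 = (-9 + 7/2)**2 = (-11/2)**2 = 121/4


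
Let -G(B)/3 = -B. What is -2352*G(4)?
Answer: -28224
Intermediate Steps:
G(B) = 3*B (G(B) = -(-3)*B = 3*B)
-2352*G(4) = -7056*4 = -2352*12 = -28224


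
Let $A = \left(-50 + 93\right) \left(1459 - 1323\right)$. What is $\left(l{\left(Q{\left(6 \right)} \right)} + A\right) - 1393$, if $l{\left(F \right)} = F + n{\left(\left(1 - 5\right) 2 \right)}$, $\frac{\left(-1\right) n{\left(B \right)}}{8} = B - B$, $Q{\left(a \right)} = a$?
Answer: $4461$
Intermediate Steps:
$n{\left(B \right)} = 0$ ($n{\left(B \right)} = - 8 \left(B - B\right) = \left(-8\right) 0 = 0$)
$l{\left(F \right)} = F$ ($l{\left(F \right)} = F + 0 = F$)
$A = 5848$ ($A = 43 \cdot 136 = 5848$)
$\left(l{\left(Q{\left(6 \right)} \right)} + A\right) - 1393 = \left(6 + 5848\right) - 1393 = 5854 - 1393 = 4461$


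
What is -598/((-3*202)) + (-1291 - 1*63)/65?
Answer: -390827/19695 ≈ -19.844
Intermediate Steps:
-598/((-3*202)) + (-1291 - 1*63)/65 = -598/(-606) + (-1291 - 63)*(1/65) = -598*(-1/606) - 1354*1/65 = 299/303 - 1354/65 = -390827/19695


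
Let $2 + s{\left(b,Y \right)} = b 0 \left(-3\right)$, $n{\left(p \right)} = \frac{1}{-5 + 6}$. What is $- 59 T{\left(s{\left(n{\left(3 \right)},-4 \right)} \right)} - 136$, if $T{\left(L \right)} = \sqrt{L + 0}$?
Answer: $-136 - 59 i \sqrt{2} \approx -136.0 - 83.439 i$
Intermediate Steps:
$n{\left(p \right)} = 1$ ($n{\left(p \right)} = 1^{-1} = 1$)
$s{\left(b,Y \right)} = -2$ ($s{\left(b,Y \right)} = -2 + b 0 \left(-3\right) = -2 + 0 \left(-3\right) = -2 + 0 = -2$)
$T{\left(L \right)} = \sqrt{L}$
$- 59 T{\left(s{\left(n{\left(3 \right)},-4 \right)} \right)} - 136 = - 59 \sqrt{-2} - 136 = - 59 i \sqrt{2} - 136 = -136 - 59 i \sqrt{2}$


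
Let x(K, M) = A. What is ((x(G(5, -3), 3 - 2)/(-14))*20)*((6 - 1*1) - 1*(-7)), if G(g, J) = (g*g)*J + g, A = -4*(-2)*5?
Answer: -4800/7 ≈ -685.71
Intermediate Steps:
A = 40 (A = 8*5 = 40)
G(g, J) = g + J*g² (G(g, J) = g²*J + g = J*g² + g = g + J*g²)
x(K, M) = 40
((x(G(5, -3), 3 - 2)/(-14))*20)*((6 - 1*1) - 1*(-7)) = ((40/(-14))*20)*((6 - 1*1) - 1*(-7)) = ((40*(-1/14))*20)*((6 - 1) + 7) = (-20/7*20)*(5 + 7) = -400/7*12 = -4800/7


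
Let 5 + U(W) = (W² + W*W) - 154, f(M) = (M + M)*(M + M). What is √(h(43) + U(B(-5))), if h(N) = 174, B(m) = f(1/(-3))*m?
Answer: √2015/9 ≈ 4.9876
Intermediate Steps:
f(M) = 4*M² (f(M) = (2*M)*(2*M) = 4*M²)
B(m) = 4*m/9 (B(m) = (4*(1/(-3))²)*m = (4*(-⅓)²)*m = (4*(⅑))*m = 4*m/9)
U(W) = -159 + 2*W² (U(W) = -5 + ((W² + W*W) - 154) = -5 + ((W² + W²) - 154) = -5 + (2*W² - 154) = -5 + (-154 + 2*W²) = -159 + 2*W²)
√(h(43) + U(B(-5))) = √(174 + (-159 + 2*((4/9)*(-5))²)) = √(174 + (-159 + 2*(-20/9)²)) = √(174 + (-159 + 2*(400/81))) = √(174 + (-159 + 800/81)) = √(174 - 12079/81) = √(2015/81) = √2015/9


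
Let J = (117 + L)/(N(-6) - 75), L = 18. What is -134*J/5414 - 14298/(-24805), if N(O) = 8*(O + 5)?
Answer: 3436850163/5573212205 ≈ 0.61667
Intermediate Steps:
N(O) = 40 + 8*O (N(O) = 8*(5 + O) = 40 + 8*O)
J = -135/83 (J = (117 + 18)/((40 + 8*(-6)) - 75) = 135/((40 - 48) - 75) = 135/(-8 - 75) = 135/(-83) = 135*(-1/83) = -135/83 ≈ -1.6265)
-134*J/5414 - 14298/(-24805) = -134*(-135/83)/5414 - 14298/(-24805) = (18090/83)*(1/5414) - 14298*(-1/24805) = 9045/224681 + 14298/24805 = 3436850163/5573212205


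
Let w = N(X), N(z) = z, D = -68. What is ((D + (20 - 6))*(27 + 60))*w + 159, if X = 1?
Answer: -4539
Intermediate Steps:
w = 1
((D + (20 - 6))*(27 + 60))*w + 159 = ((-68 + (20 - 6))*(27 + 60))*1 + 159 = ((-68 + 14)*87)*1 + 159 = -54*87*1 + 159 = -4698*1 + 159 = -4698 + 159 = -4539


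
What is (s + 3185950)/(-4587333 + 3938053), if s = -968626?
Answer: -554331/162320 ≈ -3.4151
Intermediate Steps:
(s + 3185950)/(-4587333 + 3938053) = (-968626 + 3185950)/(-4587333 + 3938053) = 2217324/(-649280) = 2217324*(-1/649280) = -554331/162320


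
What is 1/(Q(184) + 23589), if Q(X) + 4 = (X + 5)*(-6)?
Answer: 1/22451 ≈ 4.4541e-5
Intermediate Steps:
Q(X) = -34 - 6*X (Q(X) = -4 + (X + 5)*(-6) = -4 + (5 + X)*(-6) = -4 + (-30 - 6*X) = -34 - 6*X)
1/(Q(184) + 23589) = 1/((-34 - 6*184) + 23589) = 1/((-34 - 1104) + 23589) = 1/(-1138 + 23589) = 1/22451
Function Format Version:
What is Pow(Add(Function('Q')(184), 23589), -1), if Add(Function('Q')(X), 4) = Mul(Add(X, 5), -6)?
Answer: Rational(1, 22451) ≈ 4.4541e-5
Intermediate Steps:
Function('Q')(X) = Add(-34, Mul(-6, X)) (Function('Q')(X) = Add(-4, Mul(Add(X, 5), -6)) = Add(-4, Mul(Add(5, X), -6)) = Add(-4, Add(-30, Mul(-6, X))) = Add(-34, Mul(-6, X)))
Pow(Add(Function('Q')(184), 23589), -1) = Pow(Add(Add(-34, Mul(-6, 184)), 23589), -1) = Pow(Add(Add(-34, -1104), 23589), -1) = Pow(Add(-1138, 23589), -1) = Pow(22451, -1) = Rational(1, 22451)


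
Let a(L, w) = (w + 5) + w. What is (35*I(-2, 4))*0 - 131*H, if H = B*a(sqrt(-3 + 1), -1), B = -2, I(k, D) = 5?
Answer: 786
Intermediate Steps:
a(L, w) = 5 + 2*w (a(L, w) = (5 + w) + w = 5 + 2*w)
H = -6 (H = -2*(5 + 2*(-1)) = -2*(5 - 2) = -2*3 = -6)
(35*I(-2, 4))*0 - 131*H = (35*5)*0 - 131*(-6) = 175*0 - 1*(-786) = 0 + 786 = 786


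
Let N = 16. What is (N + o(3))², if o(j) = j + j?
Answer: 484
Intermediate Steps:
o(j) = 2*j
(N + o(3))² = (16 + 2*3)² = (16 + 6)² = 22² = 484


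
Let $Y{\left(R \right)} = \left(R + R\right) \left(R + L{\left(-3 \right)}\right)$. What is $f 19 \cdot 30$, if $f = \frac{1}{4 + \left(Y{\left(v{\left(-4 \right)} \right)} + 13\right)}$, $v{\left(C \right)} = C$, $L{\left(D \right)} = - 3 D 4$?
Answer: $- \frac{570}{239} \approx -2.3849$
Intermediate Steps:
$L{\left(D \right)} = - 12 D$
$Y{\left(R \right)} = 2 R \left(36 + R\right)$ ($Y{\left(R \right)} = \left(R + R\right) \left(R - -36\right) = 2 R \left(R + 36\right) = 2 R \left(36 + R\right)$)
$f = - \frac{1}{239}$ ($f = \frac{1}{4 + \left(2 \left(-4\right) \left(36 - 4\right) + 13\right)} = \frac{1}{4 + \left(2 \left(-4\right) 32 + 13\right)} = \frac{1}{4 + \left(-256 + 13\right)} = \frac{1}{4 - 243} = \frac{1}{-239} = - \frac{1}{239} \approx -0.0041841$)
$f 19 \cdot 30 = \left(- \frac{1}{239}\right) 19 \cdot 30 = \left(- \frac{19}{239}\right) 30 = - \frac{570}{239}$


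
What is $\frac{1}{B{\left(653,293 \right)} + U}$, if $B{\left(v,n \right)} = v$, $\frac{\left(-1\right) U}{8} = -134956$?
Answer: $\frac{1}{1080301} \approx 9.2567 \cdot 10^{-7}$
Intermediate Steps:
$U = 1079648$ ($U = \left(-8\right) \left(-134956\right) = 1079648$)
$\frac{1}{B{\left(653,293 \right)} + U} = \frac{1}{653 + 1079648} = \frac{1}{1080301}$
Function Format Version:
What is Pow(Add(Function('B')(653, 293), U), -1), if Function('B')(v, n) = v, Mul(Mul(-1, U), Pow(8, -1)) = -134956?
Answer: Rational(1, 1080301) ≈ 9.2567e-7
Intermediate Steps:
U = 1079648 (U = Mul(-8, -134956) = 1079648)
Pow(Add(Function('B')(653, 293), U), -1) = Pow(Add(653, 1079648), -1) = Pow(1080301, -1) = Rational(1, 1080301)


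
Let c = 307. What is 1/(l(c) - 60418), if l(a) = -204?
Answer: -1/60622 ≈ -1.6496e-5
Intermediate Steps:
1/(l(c) - 60418) = 1/(-204 - 60418) = 1/(-60622) = -1/60622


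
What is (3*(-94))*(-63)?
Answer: 17766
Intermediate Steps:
(3*(-94))*(-63) = -282*(-63) = 17766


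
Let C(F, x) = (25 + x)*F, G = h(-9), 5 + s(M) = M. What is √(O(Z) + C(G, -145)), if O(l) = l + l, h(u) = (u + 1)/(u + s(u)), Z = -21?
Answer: 3*I*√4922/23 ≈ 9.1509*I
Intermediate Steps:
s(M) = -5 + M
h(u) = (1 + u)/(-5 + 2*u) (h(u) = (u + 1)/(u + (-5 + u)) = (1 + u)/(-5 + 2*u))
O(l) = 2*l
G = 8/23 (G = (1 - 9)/(-5 + 2*(-9)) = -8/(-5 - 18) = -8/(-23) = -1/23*(-8) = 8/23 ≈ 0.34783)
C(F, x) = F*(25 + x)
√(O(Z) + C(G, -145)) = √(2*(-21) + 8*(25 - 145)/23) = √(-42 + (8/23)*(-120)) = √(-42 - 960/23) = √(-1926/23) = 3*I*√4922/23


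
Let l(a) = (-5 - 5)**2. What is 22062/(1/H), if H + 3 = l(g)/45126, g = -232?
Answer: -497417206/7521 ≈ -66137.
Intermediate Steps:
l(a) = 100 (l(a) = (-10)**2 = 100)
H = -67639/22563 (H = -3 + 100/45126 = -3 + 100*(1/45126) = -3 + 50/22563 = -67639/22563 ≈ -2.9978)
22062/(1/H) = 22062/(1/(-67639/22563)) = 22062/(-22563/67639) = 22062*(-67639/22563) = -497417206/7521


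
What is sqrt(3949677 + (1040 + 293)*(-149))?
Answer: 74*sqrt(685) ≈ 1936.8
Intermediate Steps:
sqrt(3949677 + (1040 + 293)*(-149)) = sqrt(3949677 + 1333*(-149)) = sqrt(3949677 - 198617) = sqrt(3751060) = 74*sqrt(685)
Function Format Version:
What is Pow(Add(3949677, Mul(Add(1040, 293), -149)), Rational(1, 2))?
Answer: Mul(74, Pow(685, Rational(1, 2))) ≈ 1936.8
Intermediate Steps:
Pow(Add(3949677, Mul(Add(1040, 293), -149)), Rational(1, 2)) = Pow(Add(3949677, Mul(1333, -149)), Rational(1, 2)) = Pow(Add(3949677, -198617), Rational(1, 2)) = Pow(3751060, Rational(1, 2)) = Mul(74, Pow(685, Rational(1, 2)))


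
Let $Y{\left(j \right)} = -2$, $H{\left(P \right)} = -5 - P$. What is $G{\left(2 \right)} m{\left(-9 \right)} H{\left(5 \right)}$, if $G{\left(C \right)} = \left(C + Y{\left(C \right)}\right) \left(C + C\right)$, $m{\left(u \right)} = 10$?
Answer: $0$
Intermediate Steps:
$G{\left(C \right)} = 2 C \left(-2 + C\right)$ ($G{\left(C \right)} = \left(C - 2\right) \left(C + C\right) = \left(-2 + C\right) 2 C = 2 C \left(-2 + C\right)$)
$G{\left(2 \right)} m{\left(-9 \right)} H{\left(5 \right)} = 2 \cdot 2 \left(-2 + 2\right) 10 \left(-5 - 5\right) = 2 \cdot 2 \cdot 0 \cdot 10 \left(-5 - 5\right) = 0 \cdot 10 \left(-10\right) = 0 \left(-10\right) = 0$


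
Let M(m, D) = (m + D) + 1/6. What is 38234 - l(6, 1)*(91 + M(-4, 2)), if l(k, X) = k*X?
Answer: 37699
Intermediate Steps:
l(k, X) = X*k
M(m, D) = ⅙ + D + m (M(m, D) = (D + m) + ⅙ = ⅙ + D + m)
38234 - l(6, 1)*(91 + M(-4, 2)) = 38234 - 1*6*(91 + (⅙ + 2 - 4)) = 38234 - 6*(91 - 11/6) = 38234 - 6*535/6 = 38234 - 1*535 = 38234 - 535 = 37699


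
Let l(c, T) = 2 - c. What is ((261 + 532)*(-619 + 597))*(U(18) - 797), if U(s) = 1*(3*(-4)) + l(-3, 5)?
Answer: 14026584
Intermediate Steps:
U(s) = -7 (U(s) = 1*(3*(-4)) + (2 - 1*(-3)) = 1*(-12) + (2 + 3) = -12 + 5 = -7)
((261 + 532)*(-619 + 597))*(U(18) - 797) = ((261 + 532)*(-619 + 597))*(-7 - 797) = (793*(-22))*(-804) = -17446*(-804) = 14026584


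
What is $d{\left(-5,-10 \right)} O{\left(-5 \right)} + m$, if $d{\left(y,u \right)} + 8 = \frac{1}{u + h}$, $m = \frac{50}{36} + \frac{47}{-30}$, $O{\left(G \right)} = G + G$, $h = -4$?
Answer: $\frac{25369}{315} \approx 80.536$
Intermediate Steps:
$O{\left(G \right)} = 2 G$
$m = - \frac{8}{45}$ ($m = 50 \cdot \frac{1}{36} + 47 \left(- \frac{1}{30}\right) = \frac{25}{18} - \frac{47}{30} = - \frac{8}{45} \approx -0.17778$)
$d{\left(y,u \right)} = -8 + \frac{1}{-4 + u}$ ($d{\left(y,u \right)} = -8 + \frac{1}{u - 4} = -8 + \frac{1}{-4 + u}$)
$d{\left(-5,-10 \right)} O{\left(-5 \right)} + m = \frac{33 - -80}{-4 - 10} \cdot 2 \left(-5\right) - \frac{8}{45} = \frac{33 + 80}{-14} \left(-10\right) - \frac{8}{45} = \left(- \frac{1}{14}\right) 113 \left(-10\right) - \frac{8}{45} = \left(- \frac{113}{14}\right) \left(-10\right) - \frac{8}{45} = \frac{565}{7} - \frac{8}{45} = \frac{25369}{315}$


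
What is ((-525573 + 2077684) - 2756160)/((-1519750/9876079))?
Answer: 11891283043871/1519750 ≈ 7.8245e+6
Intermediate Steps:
((-525573 + 2077684) - 2756160)/((-1519750/9876079)) = (1552111 - 2756160)/((-1519750*1/9876079)) = -1204049/(-1519750/9876079) = -1204049*(-9876079/1519750) = 11891283043871/1519750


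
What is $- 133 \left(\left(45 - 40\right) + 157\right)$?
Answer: $-21546$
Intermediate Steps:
$- 133 \left(\left(45 - 40\right) + 157\right) = - 133 \left(5 + 157\right) = \left(-133\right) 162 = -21546$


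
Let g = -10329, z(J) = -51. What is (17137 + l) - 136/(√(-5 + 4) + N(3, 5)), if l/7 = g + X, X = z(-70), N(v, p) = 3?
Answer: -277819/5 + 68*I/5 ≈ -55564.0 + 13.6*I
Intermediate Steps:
X = -51
l = -72660 (l = 7*(-10329 - 51) = 7*(-10380) = -72660)
(17137 + l) - 136/(√(-5 + 4) + N(3, 5)) = (17137 - 72660) - 136/(√(-5 + 4) + 3) = -55523 - 136/(√(-1) + 3) = -55523 - 136/(I + 3) = -55523 - 136/(3 + I) = -55523 + ((3 - I)/10)*(-136) = -55523 - 68*(3 - I)/5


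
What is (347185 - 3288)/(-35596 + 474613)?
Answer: 343897/439017 ≈ 0.78333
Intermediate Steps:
(347185 - 3288)/(-35596 + 474613) = 343897/439017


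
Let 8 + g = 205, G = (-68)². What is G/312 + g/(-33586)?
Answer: 19405025/1309854 ≈ 14.815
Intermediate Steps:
G = 4624
g = 197 (g = -8 + 205 = 197)
G/312 + g/(-33586) = 4624/312 + 197/(-33586) = 4624*(1/312) + 197*(-1/33586) = 578/39 - 197/33586 = 19405025/1309854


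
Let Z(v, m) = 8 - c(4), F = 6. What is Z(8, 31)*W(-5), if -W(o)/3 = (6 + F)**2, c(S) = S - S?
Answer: -3456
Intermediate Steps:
c(S) = 0
W(o) = -432 (W(o) = -3*(6 + 6)**2 = -3*12**2 = -3*144 = -432)
Z(v, m) = 8 (Z(v, m) = 8 - 1*0 = 8 + 0 = 8)
Z(8, 31)*W(-5) = 8*(-432) = -3456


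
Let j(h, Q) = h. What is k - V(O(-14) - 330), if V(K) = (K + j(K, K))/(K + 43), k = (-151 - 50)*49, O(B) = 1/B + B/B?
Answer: -39454459/4005 ≈ -9851.3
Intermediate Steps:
O(B) = 1 + 1/B (O(B) = 1/B + 1 = 1 + 1/B)
k = -9849 (k = -201*49 = -9849)
V(K) = 2*K/(43 + K) (V(K) = (K + K)/(K + 43) = (2*K)/(43 + K) = 2*K/(43 + K))
k - V(O(-14) - 330) = -9849 - 2*((1 - 14)/(-14) - 330)/(43 + ((1 - 14)/(-14) - 330)) = -9849 - 2*(-1/14*(-13) - 330)/(43 + (-1/14*(-13) - 330)) = -9849 - 2*(13/14 - 330)/(43 + (13/14 - 330)) = -9849 - 2*(-4607)/(14*(43 - 4607/14)) = -9849 - 2*(-4607)/(14*(-4005/14)) = -9849 - 2*(-4607)*(-14)/(14*4005) = -9849 - 1*9214/4005 = -9849 - 9214/4005 = -39454459/4005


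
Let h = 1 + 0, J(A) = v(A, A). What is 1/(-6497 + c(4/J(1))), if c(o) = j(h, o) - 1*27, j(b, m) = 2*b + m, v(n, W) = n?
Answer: -1/6518 ≈ -0.00015342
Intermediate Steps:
J(A) = A
h = 1
j(b, m) = m + 2*b
c(o) = -25 + o (c(o) = (o + 2*1) - 1*27 = (o + 2) - 27 = (2 + o) - 27 = -25 + o)
1/(-6497 + c(4/J(1))) = 1/(-6497 + (-25 + 4/1)) = 1/(-6497 + (-25 + 1*4)) = 1/(-6497 + (-25 + 4)) = 1/(-6497 - 21) = 1/(-6518) = -1/6518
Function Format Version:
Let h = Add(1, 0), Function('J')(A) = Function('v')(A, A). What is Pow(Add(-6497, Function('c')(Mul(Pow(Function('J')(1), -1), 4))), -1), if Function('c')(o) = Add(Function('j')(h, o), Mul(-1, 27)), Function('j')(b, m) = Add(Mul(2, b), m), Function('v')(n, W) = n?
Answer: Rational(-1, 6518) ≈ -0.00015342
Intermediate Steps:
Function('J')(A) = A
h = 1
Function('j')(b, m) = Add(m, Mul(2, b))
Function('c')(o) = Add(-25, o) (Function('c')(o) = Add(Add(o, Mul(2, 1)), Mul(-1, 27)) = Add(Add(o, 2), -27) = Add(Add(2, o), -27) = Add(-25, o))
Pow(Add(-6497, Function('c')(Mul(Pow(Function('J')(1), -1), 4))), -1) = Pow(Add(-6497, Add(-25, Mul(Pow(1, -1), 4))), -1) = Pow(Add(-6497, Add(-25, Mul(1, 4))), -1) = Pow(Add(-6497, Add(-25, 4)), -1) = Pow(Add(-6497, -21), -1) = Pow(-6518, -1) = Rational(-1, 6518)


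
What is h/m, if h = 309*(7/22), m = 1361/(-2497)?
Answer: -491001/2722 ≈ -180.38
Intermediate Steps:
m = -1361/2497 (m = 1361*(-1/2497) = -1361/2497 ≈ -0.54505)
h = 2163/22 (h = 309*(7*(1/22)) = 309*(7/22) = 2163/22 ≈ 98.318)
h/m = 2163/(22*(-1361/2497)) = (2163/22)*(-2497/1361) = -491001/2722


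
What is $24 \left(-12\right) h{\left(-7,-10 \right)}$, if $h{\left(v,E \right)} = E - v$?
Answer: $864$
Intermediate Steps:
$24 \left(-12\right) h{\left(-7,-10 \right)} = 24 \left(-12\right) \left(-10 - -7\right) = - 288 \left(-10 + 7\right) = \left(-288\right) \left(-3\right) = 864$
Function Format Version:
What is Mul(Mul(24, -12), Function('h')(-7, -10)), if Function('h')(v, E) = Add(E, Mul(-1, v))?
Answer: 864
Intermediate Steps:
Mul(Mul(24, -12), Function('h')(-7, -10)) = Mul(Mul(24, -12), Add(-10, Mul(-1, -7))) = Mul(-288, Add(-10, 7)) = Mul(-288, -3) = 864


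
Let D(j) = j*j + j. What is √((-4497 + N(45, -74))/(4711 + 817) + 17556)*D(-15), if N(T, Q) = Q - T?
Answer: 210*√8382257729/691 ≈ 27824.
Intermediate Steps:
D(j) = j + j² (D(j) = j² + j = j + j²)
√((-4497 + N(45, -74))/(4711 + 817) + 17556)*D(-15) = √((-4497 + (-74 - 1*45))/(4711 + 817) + 17556)*(-15*(1 - 15)) = √((-4497 + (-74 - 45))/5528 + 17556)*(-15*(-14)) = √((-4497 - 119)*(1/5528) + 17556)*210 = √(-4616*1/5528 + 17556)*210 = √(-577/691 + 17556)*210 = √(12130619/691)*210 = (√8382257729/691)*210 = 210*√8382257729/691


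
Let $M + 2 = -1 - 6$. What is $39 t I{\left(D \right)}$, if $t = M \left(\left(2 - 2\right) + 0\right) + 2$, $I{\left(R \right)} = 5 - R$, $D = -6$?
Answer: $858$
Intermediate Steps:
$M = -9$ ($M = -2 - 7 = -9$)
$t = 2$ ($t = - 9 \left(\left(2 - 2\right) + 0\right) + 2 = - 9 \left(0 + 0\right) + 2 = \left(-9\right) 0 + 2 = 0 + 2 = 2$)
$39 t I{\left(D \right)} = 39 \cdot 2 \left(5 - -6\right) = 78 \left(5 + 6\right) = 78 \cdot 11 = 858$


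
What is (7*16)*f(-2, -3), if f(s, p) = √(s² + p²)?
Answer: 112*√13 ≈ 403.82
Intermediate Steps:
f(s, p) = √(p² + s²)
(7*16)*f(-2, -3) = (7*16)*√((-3)² + (-2)²) = 112*√(9 + 4) = 112*√13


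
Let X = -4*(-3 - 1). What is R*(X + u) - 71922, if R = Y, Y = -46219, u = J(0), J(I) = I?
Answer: -811426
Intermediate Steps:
u = 0
X = 16 (X = -4*(-4) = 16)
R = -46219
R*(X + u) - 71922 = -46219*(16 + 0) - 71922 = -46219*16 - 71922 = -739504 - 71922 = -811426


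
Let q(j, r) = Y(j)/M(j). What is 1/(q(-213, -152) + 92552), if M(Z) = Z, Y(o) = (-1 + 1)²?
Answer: 1/92552 ≈ 1.0805e-5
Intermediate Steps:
Y(o) = 0 (Y(o) = 0² = 0)
q(j, r) = 0 (q(j, r) = 0/j = 0)
1/(q(-213, -152) + 92552) = 1/(0 + 92552) = 1/92552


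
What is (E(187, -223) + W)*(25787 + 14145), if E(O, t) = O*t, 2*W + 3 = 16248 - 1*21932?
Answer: -1778750974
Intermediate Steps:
W = -5687/2 (W = -3/2 + (16248 - 1*21932)/2 = -3/2 + (16248 - 21932)/2 = -3/2 + (1/2)*(-5684) = -3/2 - 2842 = -5687/2 ≈ -2843.5)
(E(187, -223) + W)*(25787 + 14145) = (187*(-223) - 5687/2)*(25787 + 14145) = (-41701 - 5687/2)*39932 = -89089/2*39932 = -1778750974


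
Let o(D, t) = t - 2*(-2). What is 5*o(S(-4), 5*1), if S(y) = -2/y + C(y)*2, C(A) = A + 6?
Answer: 45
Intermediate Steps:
C(A) = 6 + A
S(y) = 12 - 2/y + 2*y (S(y) = -2/y + (6 + y)*2 = -2/y + (12 + 2*y) = 12 - 2/y + 2*y)
o(D, t) = 4 + t (o(D, t) = t + 4 = 4 + t)
5*o(S(-4), 5*1) = 5*(4 + 5*1) = 5*(4 + 5) = 5*9 = 45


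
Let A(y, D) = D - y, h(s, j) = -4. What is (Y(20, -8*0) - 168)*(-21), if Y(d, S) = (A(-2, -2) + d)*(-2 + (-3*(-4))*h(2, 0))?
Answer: 24528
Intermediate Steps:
Y(d, S) = -50*d (Y(d, S) = ((-2 - 1*(-2)) + d)*(-2 - 3*(-4)*(-4)) = ((-2 + 2) + d)*(-2 + 12*(-4)) = (0 + d)*(-2 - 48) = d*(-50) = -50*d)
(Y(20, -8*0) - 168)*(-21) = (-50*20 - 168)*(-21) = (-1000 - 168)*(-21) = -1168*(-21) = 24528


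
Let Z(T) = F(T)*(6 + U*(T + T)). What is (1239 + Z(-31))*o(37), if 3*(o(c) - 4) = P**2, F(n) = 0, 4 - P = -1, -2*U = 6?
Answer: 15281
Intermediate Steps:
U = -3 (U = -1/2*6 = -3)
P = 5 (P = 4 - 1*(-1) = 4 + 1 = 5)
o(c) = 37/3 (o(c) = 4 + (1/3)*5**2 = 4 + (1/3)*25 = 4 + 25/3 = 37/3)
Z(T) = 0 (Z(T) = 0*(6 - 3*(T + T)) = 0*(6 - 6*T) = 0)
(1239 + Z(-31))*o(37) = (1239 + 0)*(37/3) = 1239*(37/3) = 15281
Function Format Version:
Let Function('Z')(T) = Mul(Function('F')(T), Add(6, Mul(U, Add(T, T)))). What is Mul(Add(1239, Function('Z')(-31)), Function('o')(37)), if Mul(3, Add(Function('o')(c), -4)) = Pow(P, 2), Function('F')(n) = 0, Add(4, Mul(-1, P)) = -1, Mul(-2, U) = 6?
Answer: 15281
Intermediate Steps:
U = -3 (U = Mul(Rational(-1, 2), 6) = -3)
P = 5 (P = Add(4, Mul(-1, -1)) = Add(4, 1) = 5)
Function('o')(c) = Rational(37, 3) (Function('o')(c) = Add(4, Mul(Rational(1, 3), Pow(5, 2))) = Add(4, Mul(Rational(1, 3), 25)) = Add(4, Rational(25, 3)) = Rational(37, 3))
Function('Z')(T) = 0 (Function('Z')(T) = Mul(0, Add(6, Mul(-3, Add(T, T)))) = Mul(0, Add(6, Mul(-3, Mul(2, T)))) = Mul(0, Add(6, Mul(-6, T))) = 0)
Mul(Add(1239, Function('Z')(-31)), Function('o')(37)) = Mul(Add(1239, 0), Rational(37, 3)) = Mul(1239, Rational(37, 3)) = 15281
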